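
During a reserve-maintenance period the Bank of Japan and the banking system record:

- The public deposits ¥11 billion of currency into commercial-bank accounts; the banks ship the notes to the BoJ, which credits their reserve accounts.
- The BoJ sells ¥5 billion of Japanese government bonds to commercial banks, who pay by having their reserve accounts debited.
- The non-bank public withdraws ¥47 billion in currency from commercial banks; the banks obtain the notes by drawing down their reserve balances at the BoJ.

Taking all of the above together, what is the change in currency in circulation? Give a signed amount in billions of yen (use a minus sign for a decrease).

BoJ balance sheet:
  Assets:      Securities −¥5B
  Liabilities: Bank reserves −¥41B, Currency in circulation +¥36B
So the change in currency in circulation is +¥36 billion.

+¥36 billion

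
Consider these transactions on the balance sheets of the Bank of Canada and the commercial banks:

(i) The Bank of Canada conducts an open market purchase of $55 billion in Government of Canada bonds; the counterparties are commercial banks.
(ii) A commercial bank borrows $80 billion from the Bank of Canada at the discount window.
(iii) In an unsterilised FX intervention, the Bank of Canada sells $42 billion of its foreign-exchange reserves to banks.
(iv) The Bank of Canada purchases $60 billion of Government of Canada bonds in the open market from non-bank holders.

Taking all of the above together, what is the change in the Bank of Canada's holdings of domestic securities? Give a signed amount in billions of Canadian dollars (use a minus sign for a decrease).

+$115 billion

Bank of Canada balance sheet:
  Assets:      Securities +$115B, Loans to banks +$80B, Foreign assets −$42B
  Liabilities: Bank reserves +$153B
So the change in the Bank of Canada's holdings of domestic securities is +$115 billion.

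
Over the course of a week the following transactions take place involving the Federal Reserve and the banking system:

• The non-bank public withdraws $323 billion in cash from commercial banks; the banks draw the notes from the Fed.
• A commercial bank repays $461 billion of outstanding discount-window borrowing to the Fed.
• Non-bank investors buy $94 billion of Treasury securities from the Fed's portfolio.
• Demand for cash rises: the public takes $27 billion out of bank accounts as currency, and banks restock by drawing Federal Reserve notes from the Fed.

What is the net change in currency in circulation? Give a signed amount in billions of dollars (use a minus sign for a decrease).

+$350 billion

Currency withdrawal $323 billion: notes leave the central bank → +$323B.
Discount-window repayment $461 billion: no currency enters or leaves circulation → 0.
Asset sale (to non-banks) $94 billion: no currency enters or leaves circulation → 0.
Currency withdrawal $27 billion: notes leave the central bank → +$27B.
Net: 323 + 0 + 0 + 27 = +$350 billion.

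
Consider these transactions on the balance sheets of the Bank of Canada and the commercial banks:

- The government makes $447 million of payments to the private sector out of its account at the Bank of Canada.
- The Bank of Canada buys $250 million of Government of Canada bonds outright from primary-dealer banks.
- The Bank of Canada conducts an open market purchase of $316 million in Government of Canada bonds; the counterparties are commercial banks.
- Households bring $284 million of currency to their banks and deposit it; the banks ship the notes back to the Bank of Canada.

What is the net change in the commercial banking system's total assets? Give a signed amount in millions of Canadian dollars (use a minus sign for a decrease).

Government spending $447 million: bank balance sheets expand → +$447M.
OMO purchase (from banks) $250 million: just an asset swap on bank balance sheets → 0.
OMO purchase (from banks) $316 million: just an asset swap on bank balance sheets → 0.
Currency deposit $284 million: bank balance sheets expand → +$284M.
Net: 447 + 0 + 0 + 284 = +$731 million.

+$731 million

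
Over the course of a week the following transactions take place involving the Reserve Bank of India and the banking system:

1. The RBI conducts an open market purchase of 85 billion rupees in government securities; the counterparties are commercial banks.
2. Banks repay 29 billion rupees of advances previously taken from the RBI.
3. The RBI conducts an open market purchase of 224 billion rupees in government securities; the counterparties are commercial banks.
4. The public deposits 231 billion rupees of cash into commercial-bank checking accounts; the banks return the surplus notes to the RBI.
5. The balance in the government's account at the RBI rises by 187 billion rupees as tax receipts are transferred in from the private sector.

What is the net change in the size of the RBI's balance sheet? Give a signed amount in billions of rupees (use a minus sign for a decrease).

+280 billion

OMO purchase (from banks) 85 billion rupees: an RBI asset is acquired → +85B.
Discount-window repayment 29 billion rupees: an RBI asset is shed → −29B.
OMO purchase (from banks) 224 billion rupees: an RBI asset is acquired → +224B.
Currency deposit 231 billion rupees: only the composition of liabilities changes → 0.
Government account inflow 187 billion rupees: only the composition of liabilities changes → 0.
Net: 85 − 29 + 224 + 0 + 0 = +280 billion.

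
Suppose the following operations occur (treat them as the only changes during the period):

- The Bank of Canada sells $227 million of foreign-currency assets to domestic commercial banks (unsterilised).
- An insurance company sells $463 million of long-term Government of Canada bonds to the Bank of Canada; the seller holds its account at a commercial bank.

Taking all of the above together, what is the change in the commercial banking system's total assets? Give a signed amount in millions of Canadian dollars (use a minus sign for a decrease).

+$463 million

FX sale $227 million: just an asset swap on bank balance sheets → 0.
Asset purchase (from non-banks) $463 million: bank balance sheets expand → +$463M.
Net: 0 + 463 = +$463 million.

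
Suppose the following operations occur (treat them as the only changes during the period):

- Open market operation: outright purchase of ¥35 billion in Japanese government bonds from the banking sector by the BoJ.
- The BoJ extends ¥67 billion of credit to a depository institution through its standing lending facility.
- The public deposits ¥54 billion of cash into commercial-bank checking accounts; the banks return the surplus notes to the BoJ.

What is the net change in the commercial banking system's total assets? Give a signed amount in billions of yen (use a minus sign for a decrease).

OMO purchase (from banks) ¥35 billion: just an asset swap on bank balance sheets → 0.
Discount-window loan ¥67 billion: bank balance sheets expand → +¥67B.
Currency deposit ¥54 billion: bank balance sheets expand → +¥54B.
Net: 0 + 67 + 54 = +¥121 billion.

+¥121 billion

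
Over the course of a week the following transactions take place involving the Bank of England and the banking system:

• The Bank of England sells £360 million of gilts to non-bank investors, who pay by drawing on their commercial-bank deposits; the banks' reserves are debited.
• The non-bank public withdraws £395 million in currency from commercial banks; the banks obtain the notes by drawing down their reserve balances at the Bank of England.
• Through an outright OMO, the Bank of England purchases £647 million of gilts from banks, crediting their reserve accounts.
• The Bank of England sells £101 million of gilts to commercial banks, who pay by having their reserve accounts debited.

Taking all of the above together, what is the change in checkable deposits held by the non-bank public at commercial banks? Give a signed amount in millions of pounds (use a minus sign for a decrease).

-£755 million

Asset sale (to non-banks) £360 million: non-bank counterparties' bank balances fall → −£360M.
Currency withdrawal £395 million: non-bank counterparties' bank balances fall → −£395M.
OMO purchase (from banks) £647 million: the counterparty is a bank, so public deposits are unchanged → 0.
OMO sale (to banks) £101 million: the counterparty is a bank, so public deposits are unchanged → 0.
Net: −360 − 395 + 0 + 0 = -£755 million.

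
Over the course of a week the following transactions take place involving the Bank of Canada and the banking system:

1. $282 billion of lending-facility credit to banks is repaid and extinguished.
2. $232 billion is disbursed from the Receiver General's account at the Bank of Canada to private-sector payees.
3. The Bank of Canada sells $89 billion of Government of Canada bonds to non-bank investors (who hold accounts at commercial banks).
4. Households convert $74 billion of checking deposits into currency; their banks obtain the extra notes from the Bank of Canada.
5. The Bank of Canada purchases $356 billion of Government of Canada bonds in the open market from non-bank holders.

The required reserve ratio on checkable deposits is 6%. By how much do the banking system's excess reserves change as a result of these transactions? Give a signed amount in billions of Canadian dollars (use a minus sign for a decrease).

Discount-window repayment $282 billion: reserves −$282B, deposits 0.
Government spending $232 billion: reserves +$232B, deposits +$232B.
Asset sale (to non-banks) $89 billion: reserves −$89B, deposits −$89B.
Currency withdrawal $74 billion: reserves −$74B, deposits −$74B.
Asset purchase (from non-banks) $356 billion: reserves +$356B, deposits +$356B.
Totals: Δreserves = +$143B, Δdeposits = +$425B.
Δrequired reserves = 6% × +$425B = +$25.5B.
Δexcess reserves = Δreserves − Δrequired = +$143B − (+$25.5B) = +$117.5 billion.

+$117.5 billion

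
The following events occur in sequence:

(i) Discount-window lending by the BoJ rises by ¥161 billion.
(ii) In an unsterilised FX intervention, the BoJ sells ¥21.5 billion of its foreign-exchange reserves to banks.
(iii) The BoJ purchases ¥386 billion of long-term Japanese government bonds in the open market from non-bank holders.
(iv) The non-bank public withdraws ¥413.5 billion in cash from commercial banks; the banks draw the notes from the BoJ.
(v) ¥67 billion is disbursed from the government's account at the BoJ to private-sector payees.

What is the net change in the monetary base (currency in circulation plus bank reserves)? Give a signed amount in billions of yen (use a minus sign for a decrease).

Discount-window loan ¥161 billion: BoJ balance sheet expands → +¥161B.
FX sale ¥21.5 billion: BoJ balance sheet contracts → −¥21.5B.
Asset purchase (from non-banks) ¥386 billion: BoJ balance sheet expands → +¥386B.
Currency withdrawal ¥413.5 billion: just a shift between currency and reserves — both are base money → 0.
Government spending ¥67 billion: a non-base liability converts back to reserves → +¥67B.
Net: 161 − 21.5 + 386 + 0 + 67 = +¥592.5 billion.

+¥592.5 billion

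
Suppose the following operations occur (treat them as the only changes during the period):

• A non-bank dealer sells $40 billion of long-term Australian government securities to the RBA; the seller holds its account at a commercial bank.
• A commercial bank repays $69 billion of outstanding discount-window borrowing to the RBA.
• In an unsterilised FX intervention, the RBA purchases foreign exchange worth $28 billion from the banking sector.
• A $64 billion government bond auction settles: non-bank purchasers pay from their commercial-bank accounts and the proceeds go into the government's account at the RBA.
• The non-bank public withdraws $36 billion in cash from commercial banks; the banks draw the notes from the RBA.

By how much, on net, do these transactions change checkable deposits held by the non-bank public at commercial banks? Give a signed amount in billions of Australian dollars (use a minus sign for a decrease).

RBA balance sheet:
  Assets:      Securities +$40B, Loans to banks −$69B, Foreign assets +$28B
  Liabilities: Bank reserves −$101B, Currency in circulation +$36B, Government deposits +$64B
Commercial banking system:
  Assets:      Reserves at CB −$101B, Foreign assets −$28B
  Liabilities: Checkable deposits −$60B, Borrowings from CB −$69B
So the change in checkable deposits held by the non-bank public at commercial banks is -$60 billion.

-$60 billion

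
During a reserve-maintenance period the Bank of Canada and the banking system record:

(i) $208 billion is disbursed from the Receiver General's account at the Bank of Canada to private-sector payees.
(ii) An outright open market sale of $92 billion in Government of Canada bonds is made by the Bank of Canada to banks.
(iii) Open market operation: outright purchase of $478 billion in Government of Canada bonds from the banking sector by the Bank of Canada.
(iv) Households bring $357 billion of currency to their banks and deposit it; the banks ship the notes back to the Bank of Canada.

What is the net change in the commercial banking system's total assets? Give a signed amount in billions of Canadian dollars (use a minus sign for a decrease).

+$565 billion

Bank of Canada balance sheet:
  Assets:      Securities +$386B
  Liabilities: Bank reserves +$951B, Currency in circulation −$357B, Government deposits −$208B
Commercial banking system:
  Assets:      Reserves at CB +$951B, Securities −$386B
  Liabilities: Checkable deposits +$565B
Change in total bank assets = +$565 billion.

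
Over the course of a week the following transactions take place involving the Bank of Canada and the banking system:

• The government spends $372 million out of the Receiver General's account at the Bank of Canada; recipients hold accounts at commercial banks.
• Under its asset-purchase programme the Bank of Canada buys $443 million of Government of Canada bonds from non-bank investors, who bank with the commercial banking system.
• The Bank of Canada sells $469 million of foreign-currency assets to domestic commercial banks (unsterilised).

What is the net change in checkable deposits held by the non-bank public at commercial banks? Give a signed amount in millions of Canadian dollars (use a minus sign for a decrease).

Government spending $372 million: non-bank counterparties' bank balances rise → +$372M.
Asset purchase (from non-banks) $443 million: non-bank counterparties' bank balances rise → +$443M.
FX sale $469 million: the counterparty is a bank, so public deposits are unchanged → 0.
Net: 372 + 443 + 0 = +$815 million.

+$815 million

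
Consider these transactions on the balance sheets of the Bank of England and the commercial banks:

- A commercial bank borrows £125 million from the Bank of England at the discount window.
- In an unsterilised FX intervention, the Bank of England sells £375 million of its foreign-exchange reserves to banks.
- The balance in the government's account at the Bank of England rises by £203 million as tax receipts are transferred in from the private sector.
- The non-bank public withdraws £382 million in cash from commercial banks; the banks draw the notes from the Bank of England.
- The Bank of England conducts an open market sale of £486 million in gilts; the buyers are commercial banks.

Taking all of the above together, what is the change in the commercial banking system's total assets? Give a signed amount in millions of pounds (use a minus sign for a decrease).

-£460 million

Bank of England balance sheet:
  Assets:      Securities −£486M, Loans to banks +£125M, Foreign assets −£375M
  Liabilities: Bank reserves −£1321M, Currency in circulation +£382M, Government deposits +£203M
Commercial banking system:
  Assets:      Reserves at CB −£1321M, Securities +£486M, Foreign assets +£375M
  Liabilities: Checkable deposits −£585M, Borrowings from CB +£125M
Change in total bank assets = -£460 million.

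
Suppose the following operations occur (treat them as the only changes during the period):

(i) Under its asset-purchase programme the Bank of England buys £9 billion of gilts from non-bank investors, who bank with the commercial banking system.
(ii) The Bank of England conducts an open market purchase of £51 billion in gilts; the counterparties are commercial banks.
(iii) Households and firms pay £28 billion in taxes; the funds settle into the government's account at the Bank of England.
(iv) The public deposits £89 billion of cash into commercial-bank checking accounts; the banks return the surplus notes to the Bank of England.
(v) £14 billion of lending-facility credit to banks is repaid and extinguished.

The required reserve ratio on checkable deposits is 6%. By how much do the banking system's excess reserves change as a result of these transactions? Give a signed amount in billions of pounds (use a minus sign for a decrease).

+£102.8 billion

Asset purchase (from non-banks) £9 billion: reserves +£9B, deposits +£9B.
OMO purchase (from banks) £51 billion: reserves +£51B, deposits 0.
Government account inflow £28 billion: reserves −£28B, deposits −£28B.
Currency deposit £89 billion: reserves +£89B, deposits +£89B.
Discount-window repayment £14 billion: reserves −£14B, deposits 0.
Totals: Δreserves = +£107B, Δdeposits = +£70B.
Δrequired reserves = 6% × +£70B = +£4.2B.
Δexcess reserves = Δreserves − Δrequired = +£107B − (+£4.2B) = +£102.8 billion.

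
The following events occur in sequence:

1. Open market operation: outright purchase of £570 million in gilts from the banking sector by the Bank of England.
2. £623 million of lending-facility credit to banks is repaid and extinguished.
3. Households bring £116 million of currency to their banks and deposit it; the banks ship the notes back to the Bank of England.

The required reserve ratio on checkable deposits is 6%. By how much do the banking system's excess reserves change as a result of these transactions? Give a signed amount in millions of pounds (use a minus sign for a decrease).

+£56.04 million

OMO purchase (from banks) £570 million: reserves +£570M, deposits 0.
Discount-window repayment £623 million: reserves −£623M, deposits 0.
Currency deposit £116 million: reserves +£116M, deposits +£116M.
Totals: Δreserves = +£63M, Δdeposits = +£116M.
Δrequired reserves = 6% × +£116M = +£6.96M.
Δexcess reserves = Δreserves − Δrequired = +£63M − (+£6.96M) = +£56.04 million.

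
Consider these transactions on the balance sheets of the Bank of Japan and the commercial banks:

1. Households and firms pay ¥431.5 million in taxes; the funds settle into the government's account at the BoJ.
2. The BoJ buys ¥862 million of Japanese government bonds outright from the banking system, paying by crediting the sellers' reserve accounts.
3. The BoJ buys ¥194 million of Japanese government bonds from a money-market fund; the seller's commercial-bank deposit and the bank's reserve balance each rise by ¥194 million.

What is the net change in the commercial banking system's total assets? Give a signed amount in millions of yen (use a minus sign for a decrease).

Government account inflow ¥431.5 million: bank balance sheets shrink → −¥431.5M.
OMO purchase (from banks) ¥862 million: just an asset swap on bank balance sheets → 0.
Asset purchase (from non-banks) ¥194 million: bank balance sheets expand → +¥194M.
Net: −431.5 + 0 + 194 = -¥237.5 million.

-¥237.5 million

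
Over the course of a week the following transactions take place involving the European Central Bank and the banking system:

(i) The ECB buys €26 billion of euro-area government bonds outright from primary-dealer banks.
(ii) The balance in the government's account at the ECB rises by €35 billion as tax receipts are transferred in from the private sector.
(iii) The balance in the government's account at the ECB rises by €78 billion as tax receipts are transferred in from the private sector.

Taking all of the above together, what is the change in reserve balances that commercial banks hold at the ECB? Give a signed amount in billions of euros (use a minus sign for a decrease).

OMO purchase (from banks) €26 billion: the ECB pays by crediting reserve accounts → +€26B.
Government account inflow €35 billion: funds move from bank reserves into the government account → −€35B.
Government account inflow €78 billion: funds move from bank reserves into the government account → −€78B.
Net: 26 − 35 − 78 = -€87 billion.

-€87 billion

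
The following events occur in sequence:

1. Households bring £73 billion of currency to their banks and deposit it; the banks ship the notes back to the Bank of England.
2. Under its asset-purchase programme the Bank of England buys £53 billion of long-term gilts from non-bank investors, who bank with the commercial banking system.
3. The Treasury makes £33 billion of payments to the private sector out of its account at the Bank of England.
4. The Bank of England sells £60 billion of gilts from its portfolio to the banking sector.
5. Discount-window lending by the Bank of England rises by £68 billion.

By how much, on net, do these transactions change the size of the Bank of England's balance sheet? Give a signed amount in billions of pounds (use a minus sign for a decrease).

Bank of England balance sheet:
  Assets:      Securities −£7B, Loans to banks +£68B
  Liabilities: Bank reserves +£167B, Currency in circulation −£73B, Government deposits −£33B
Commercial banking system:
  Assets:      Reserves at CB +£167B, Securities +£60B
  Liabilities: Checkable deposits +£159B, Borrowings from CB +£68B
Change in total Bank of England assets = +£61 billion.

+£61 billion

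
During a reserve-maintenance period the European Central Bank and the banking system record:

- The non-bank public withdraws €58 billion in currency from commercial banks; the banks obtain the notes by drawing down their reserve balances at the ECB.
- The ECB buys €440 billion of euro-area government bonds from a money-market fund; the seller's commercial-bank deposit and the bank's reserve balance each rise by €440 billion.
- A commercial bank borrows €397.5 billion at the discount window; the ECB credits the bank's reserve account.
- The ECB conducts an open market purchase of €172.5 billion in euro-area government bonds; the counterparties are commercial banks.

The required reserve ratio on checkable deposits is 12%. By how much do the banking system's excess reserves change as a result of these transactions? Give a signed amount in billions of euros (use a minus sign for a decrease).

Currency withdrawal €58 billion: reserves −€58B, deposits −€58B.
Asset purchase (from non-banks) €440 billion: reserves +€440B, deposits +€440B.
Discount-window loan €397.5 billion: reserves +€397.5B, deposits 0.
OMO purchase (from banks) €172.5 billion: reserves +€172.5B, deposits 0.
Totals: Δreserves = +€952B, Δdeposits = +€382B.
Δrequired reserves = 12% × +€382B = +€45.84B.
Δexcess reserves = Δreserves − Δrequired = +€952B − (+€45.84B) = +€906.16 billion.

+€906.16 billion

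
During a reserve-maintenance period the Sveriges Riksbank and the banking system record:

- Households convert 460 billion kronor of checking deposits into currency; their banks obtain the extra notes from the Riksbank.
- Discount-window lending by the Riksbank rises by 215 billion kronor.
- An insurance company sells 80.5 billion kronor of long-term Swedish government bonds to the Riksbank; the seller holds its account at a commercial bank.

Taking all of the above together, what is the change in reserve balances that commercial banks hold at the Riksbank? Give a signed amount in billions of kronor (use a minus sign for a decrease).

Riksbank balance sheet:
  Assets:      Securities +80.5B, Loans to banks +215B
  Liabilities: Bank reserves −164.5B, Currency in circulation +460B
So the change in reserve balances that commercial banks hold at the Riksbank is -164.5 billion.

-164.5 billion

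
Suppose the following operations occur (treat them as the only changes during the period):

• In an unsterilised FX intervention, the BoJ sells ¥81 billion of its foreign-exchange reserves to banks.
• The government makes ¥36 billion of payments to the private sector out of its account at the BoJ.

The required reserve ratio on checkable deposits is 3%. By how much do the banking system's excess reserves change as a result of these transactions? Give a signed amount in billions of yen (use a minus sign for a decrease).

FX sale ¥81 billion: reserves −¥81B, deposits 0.
Government spending ¥36 billion: reserves +¥36B, deposits +¥36B.
Totals: Δreserves = −¥45B, Δdeposits = +¥36B.
Δrequired reserves = 3% × +¥36B = +¥1.08B.
Δexcess reserves = Δreserves − Δrequired = −¥45B − (+¥1.08B) = -¥46.08 billion.

-¥46.08 billion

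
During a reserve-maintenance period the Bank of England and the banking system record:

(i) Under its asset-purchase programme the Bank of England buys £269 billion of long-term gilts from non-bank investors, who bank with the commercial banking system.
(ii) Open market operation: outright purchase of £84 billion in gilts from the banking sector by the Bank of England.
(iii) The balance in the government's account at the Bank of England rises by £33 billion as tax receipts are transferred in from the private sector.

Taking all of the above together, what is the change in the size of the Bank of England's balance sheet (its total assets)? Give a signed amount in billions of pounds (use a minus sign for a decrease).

+£353 billion

Bank of England balance sheet:
  Assets:      Securities +£353B
  Liabilities: Bank reserves +£320B, Government deposits +£33B
Commercial banking system:
  Assets:      Reserves at CB +£320B, Securities −£84B
  Liabilities: Checkable deposits +£236B
Change in total Bank of England assets = +£353 billion.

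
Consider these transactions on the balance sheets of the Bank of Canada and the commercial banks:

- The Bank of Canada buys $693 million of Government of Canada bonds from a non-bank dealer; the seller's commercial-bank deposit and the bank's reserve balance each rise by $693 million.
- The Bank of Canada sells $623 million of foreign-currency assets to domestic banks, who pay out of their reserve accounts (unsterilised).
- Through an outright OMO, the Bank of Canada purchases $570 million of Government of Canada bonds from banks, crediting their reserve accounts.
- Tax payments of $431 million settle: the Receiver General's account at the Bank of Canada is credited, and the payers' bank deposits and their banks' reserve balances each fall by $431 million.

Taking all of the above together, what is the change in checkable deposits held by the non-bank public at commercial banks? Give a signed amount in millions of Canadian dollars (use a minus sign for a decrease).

+$262 million

Asset purchase (from non-banks) $693 million: non-bank counterparties' bank balances rise → +$693M.
FX sale $623 million: the counterparty is a bank, so public deposits are unchanged → 0.
OMO purchase (from banks) $570 million: the counterparty is a bank, so public deposits are unchanged → 0.
Government account inflow $431 million: non-bank counterparties' bank balances fall → −$431M.
Net: 693 + 0 + 0 − 431 = +$262 million.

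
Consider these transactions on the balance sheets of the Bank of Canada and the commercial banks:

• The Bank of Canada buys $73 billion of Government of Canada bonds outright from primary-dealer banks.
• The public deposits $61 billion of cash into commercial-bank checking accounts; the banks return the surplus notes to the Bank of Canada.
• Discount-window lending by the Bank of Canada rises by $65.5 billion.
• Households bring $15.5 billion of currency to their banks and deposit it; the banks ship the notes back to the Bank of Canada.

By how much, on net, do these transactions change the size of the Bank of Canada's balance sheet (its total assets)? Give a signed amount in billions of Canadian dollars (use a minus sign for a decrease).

+$138.5 billion

OMO purchase (from banks) $73 billion: a Bank of Canada asset is acquired → +$73B.
Currency deposit $61 billion: only the composition of liabilities changes → 0.
Discount-window loan $65.5 billion: a Bank of Canada asset is acquired → +$65.5B.
Currency deposit $15.5 billion: only the composition of liabilities changes → 0.
Net: 73 + 0 + 65.5 + 0 = +$138.5 billion.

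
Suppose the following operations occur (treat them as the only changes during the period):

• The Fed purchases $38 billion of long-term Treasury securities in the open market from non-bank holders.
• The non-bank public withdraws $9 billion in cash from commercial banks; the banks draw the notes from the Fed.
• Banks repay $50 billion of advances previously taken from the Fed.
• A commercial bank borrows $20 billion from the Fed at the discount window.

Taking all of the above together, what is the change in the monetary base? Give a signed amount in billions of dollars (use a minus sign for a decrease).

+$8 billion

Fed balance sheet:
  Assets:      Securities +$38B, Loans to banks −$30B
  Liabilities: Bank reserves −$1B, Currency in circulation +$9B
Commercial banking system:
  Assets:      Reserves at CB −$1B
  Liabilities: Checkable deposits +$29B, Borrowings from CB −$30B
Monetary base = currency + reserves: +$9B + (−$1B) = +$8 billion.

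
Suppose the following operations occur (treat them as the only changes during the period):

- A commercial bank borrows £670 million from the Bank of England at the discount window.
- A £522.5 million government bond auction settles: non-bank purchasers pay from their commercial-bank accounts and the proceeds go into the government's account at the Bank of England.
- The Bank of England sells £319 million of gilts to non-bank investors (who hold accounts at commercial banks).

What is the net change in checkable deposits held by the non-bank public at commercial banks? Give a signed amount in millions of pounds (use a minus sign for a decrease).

-£841.5 million

Bank of England balance sheet:
  Assets:      Securities −£319M, Loans to banks +£670M
  Liabilities: Bank reserves −£171.5M, Government deposits +£522.5M
Commercial banking system:
  Assets:      Reserves at CB −£171.5M
  Liabilities: Checkable deposits −£841.5M, Borrowings from CB +£670M
So the change in checkable deposits held by the non-bank public at commercial banks is -£841.5 million.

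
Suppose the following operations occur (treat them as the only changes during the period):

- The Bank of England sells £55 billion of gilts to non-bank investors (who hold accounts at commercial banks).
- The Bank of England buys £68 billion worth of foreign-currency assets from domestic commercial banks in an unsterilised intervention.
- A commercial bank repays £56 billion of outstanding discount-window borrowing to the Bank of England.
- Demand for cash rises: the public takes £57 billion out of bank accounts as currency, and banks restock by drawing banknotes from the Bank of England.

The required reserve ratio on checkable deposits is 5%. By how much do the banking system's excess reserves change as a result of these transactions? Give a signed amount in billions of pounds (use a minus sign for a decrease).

Asset sale (to non-banks) £55 billion: reserves −£55B, deposits −£55B.
FX purchase £68 billion: reserves +£68B, deposits 0.
Discount-window repayment £56 billion: reserves −£56B, deposits 0.
Currency withdrawal £57 billion: reserves −£57B, deposits −£57B.
Totals: Δreserves = −£100B, Δdeposits = −£112B.
Δrequired reserves = 5% × −£112B = −£5.6B.
Δexcess reserves = Δreserves − Δrequired = −£100B − (−£5.6B) = -£94.4 billion.

-£94.4 billion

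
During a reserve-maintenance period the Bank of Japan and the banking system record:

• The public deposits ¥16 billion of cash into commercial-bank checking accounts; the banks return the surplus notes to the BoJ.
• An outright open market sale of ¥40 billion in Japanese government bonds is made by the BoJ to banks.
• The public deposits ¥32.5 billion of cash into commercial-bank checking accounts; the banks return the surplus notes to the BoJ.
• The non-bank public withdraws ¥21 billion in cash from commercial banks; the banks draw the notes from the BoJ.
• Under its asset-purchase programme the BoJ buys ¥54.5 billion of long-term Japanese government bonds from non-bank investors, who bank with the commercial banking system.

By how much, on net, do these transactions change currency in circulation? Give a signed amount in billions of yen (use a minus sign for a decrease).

Currency deposit ¥16 billion: notes return to the central bank → −¥16B.
OMO sale (to banks) ¥40 billion: no currency enters or leaves circulation → 0.
Currency deposit ¥32.5 billion: notes return to the central bank → −¥32.5B.
Currency withdrawal ¥21 billion: notes leave the central bank → +¥21B.
Asset purchase (from non-banks) ¥54.5 billion: no currency enters or leaves circulation → 0.
Net: −16 + 0 − 32.5 + 21 + 0 = -¥27.5 billion.

-¥27.5 billion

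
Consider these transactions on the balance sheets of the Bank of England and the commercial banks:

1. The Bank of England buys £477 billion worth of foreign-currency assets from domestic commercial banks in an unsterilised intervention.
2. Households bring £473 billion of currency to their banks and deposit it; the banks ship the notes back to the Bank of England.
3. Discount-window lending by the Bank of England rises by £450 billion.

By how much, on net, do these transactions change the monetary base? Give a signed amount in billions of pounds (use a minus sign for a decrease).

Bank of England balance sheet:
  Assets:      Loans to banks +£450B, Foreign assets +£477B
  Liabilities: Bank reserves +£1400B, Currency in circulation −£473B
Commercial banking system:
  Assets:      Reserves at CB +£1400B, Foreign assets −£477B
  Liabilities: Checkable deposits +£473B, Borrowings from CB +£450B
Monetary base = currency + reserves: −£473B + (+£1400B) = +£927 billion.

+£927 billion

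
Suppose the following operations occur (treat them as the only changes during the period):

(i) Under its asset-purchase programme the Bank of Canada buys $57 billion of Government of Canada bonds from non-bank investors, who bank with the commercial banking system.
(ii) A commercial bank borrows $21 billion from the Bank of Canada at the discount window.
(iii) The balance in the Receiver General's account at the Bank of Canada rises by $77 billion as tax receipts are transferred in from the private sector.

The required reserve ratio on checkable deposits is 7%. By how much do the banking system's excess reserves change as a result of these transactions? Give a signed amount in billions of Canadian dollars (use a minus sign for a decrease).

Asset purchase (from non-banks) $57 billion: reserves +$57B, deposits +$57B.
Discount-window loan $21 billion: reserves +$21B, deposits 0.
Government account inflow $77 billion: reserves −$77B, deposits −$77B.
Totals: Δreserves = +$1B, Δdeposits = −$20B.
Δrequired reserves = 7% × −$20B = −$1.4B.
Δexcess reserves = Δreserves − Δrequired = +$1B − (−$1.4B) = +$2.4 billion.

+$2.4 billion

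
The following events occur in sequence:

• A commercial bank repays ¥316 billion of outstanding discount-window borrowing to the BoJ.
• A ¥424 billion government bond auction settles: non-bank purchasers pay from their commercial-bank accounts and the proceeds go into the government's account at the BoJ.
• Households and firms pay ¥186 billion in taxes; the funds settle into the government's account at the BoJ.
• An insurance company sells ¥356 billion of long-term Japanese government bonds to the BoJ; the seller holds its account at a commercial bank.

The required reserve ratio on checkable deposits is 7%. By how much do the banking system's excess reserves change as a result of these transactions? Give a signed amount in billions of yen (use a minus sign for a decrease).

Discount-window repayment ¥316 billion: reserves −¥316B, deposits 0.
Government account inflow ¥424 billion: reserves −¥424B, deposits −¥424B.
Government account inflow ¥186 billion: reserves −¥186B, deposits −¥186B.
Asset purchase (from non-banks) ¥356 billion: reserves +¥356B, deposits +¥356B.
Totals: Δreserves = −¥570B, Δdeposits = −¥254B.
Δrequired reserves = 7% × −¥254B = −¥17.78B.
Δexcess reserves = Δreserves − Δrequired = −¥570B − (−¥17.78B) = -¥552.22 billion.

-¥552.22 billion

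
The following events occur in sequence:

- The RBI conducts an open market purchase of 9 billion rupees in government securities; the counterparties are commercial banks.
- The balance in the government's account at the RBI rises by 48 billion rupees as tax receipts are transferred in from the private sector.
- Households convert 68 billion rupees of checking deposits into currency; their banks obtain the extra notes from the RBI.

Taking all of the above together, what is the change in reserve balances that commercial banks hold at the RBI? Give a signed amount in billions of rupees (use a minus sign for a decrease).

-107 billion

RBI balance sheet:
  Assets:      Securities +9B
  Liabilities: Bank reserves −107B, Currency in circulation +68B, Government deposits +48B
So the change in reserve balances that commercial banks hold at the RBI is -107 billion.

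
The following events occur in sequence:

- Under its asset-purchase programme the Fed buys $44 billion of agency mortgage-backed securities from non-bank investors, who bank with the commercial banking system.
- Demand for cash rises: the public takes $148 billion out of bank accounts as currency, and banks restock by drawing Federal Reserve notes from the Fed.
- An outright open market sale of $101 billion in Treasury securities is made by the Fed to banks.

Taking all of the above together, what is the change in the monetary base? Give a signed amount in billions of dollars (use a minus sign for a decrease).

Asset purchase (from non-banks) $44 billion: Fed balance sheet expands → +$44B.
Currency withdrawal $148 billion: just a shift between currency and reserves — both are base money → 0.
OMO sale (to banks) $101 billion: Fed balance sheet contracts → −$101B.
Net: 44 + 0 − 101 = -$57 billion.

-$57 billion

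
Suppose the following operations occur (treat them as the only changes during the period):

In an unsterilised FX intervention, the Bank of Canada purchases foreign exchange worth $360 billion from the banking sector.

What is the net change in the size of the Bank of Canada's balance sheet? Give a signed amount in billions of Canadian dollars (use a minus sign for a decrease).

Bank of Canada balance sheet:
  Assets:      Foreign assets +$360B
  Liabilities: Bank reserves +$360B
Commercial banking system:
  Assets:      Reserves at CB +$360B, Foreign assets −$360B
  Liabilities: no change
Change in total Bank of Canada assets = +$360 billion.

+$360 billion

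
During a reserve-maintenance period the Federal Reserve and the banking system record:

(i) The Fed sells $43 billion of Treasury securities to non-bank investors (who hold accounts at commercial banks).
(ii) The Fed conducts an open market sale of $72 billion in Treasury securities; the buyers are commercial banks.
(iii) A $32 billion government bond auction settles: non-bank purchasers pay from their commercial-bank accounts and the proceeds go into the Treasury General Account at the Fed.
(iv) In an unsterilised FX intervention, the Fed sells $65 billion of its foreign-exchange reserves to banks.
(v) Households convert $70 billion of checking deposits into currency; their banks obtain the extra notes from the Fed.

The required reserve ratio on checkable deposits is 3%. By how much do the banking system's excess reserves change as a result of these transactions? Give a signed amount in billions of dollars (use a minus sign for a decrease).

-$277.65 billion

Asset sale (to non-banks) $43 billion: reserves −$43B, deposits −$43B.
OMO sale (to banks) $72 billion: reserves −$72B, deposits 0.
Government account inflow $32 billion: reserves −$32B, deposits −$32B.
FX sale $65 billion: reserves −$65B, deposits 0.
Currency withdrawal $70 billion: reserves −$70B, deposits −$70B.
Totals: Δreserves = −$282B, Δdeposits = −$145B.
Δrequired reserves = 3% × −$145B = −$4.35B.
Δexcess reserves = Δreserves − Δrequired = −$282B − (−$4.35B) = -$277.65 billion.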